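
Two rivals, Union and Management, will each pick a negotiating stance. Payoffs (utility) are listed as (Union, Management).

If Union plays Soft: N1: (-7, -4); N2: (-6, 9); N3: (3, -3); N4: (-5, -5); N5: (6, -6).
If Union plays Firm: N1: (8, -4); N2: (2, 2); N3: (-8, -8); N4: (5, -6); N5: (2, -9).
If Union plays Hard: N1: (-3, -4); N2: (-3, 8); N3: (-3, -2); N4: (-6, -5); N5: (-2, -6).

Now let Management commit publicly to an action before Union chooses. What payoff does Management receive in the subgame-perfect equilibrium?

Work backward from Union's decision.
- N1 → Union plays Firm (best of -7, 8, -3); Management gets -4.
- N2 → Union plays Firm (best of -6, 2, -3); Management gets 2.
- N3 → Union plays Soft (best of 3, -8, -3); Management gets -3.
- N4 → Union plays Firm (best of -5, 5, -6); Management gets -6.
- N5 → Union plays Soft (best of 6, 2, -2); Management gets -6.
Among -4, 2, -3, -6, -6, the best is 2 at N2. Subgame-perfect outcome: (Firm, N2) with payoffs (2, 2).

2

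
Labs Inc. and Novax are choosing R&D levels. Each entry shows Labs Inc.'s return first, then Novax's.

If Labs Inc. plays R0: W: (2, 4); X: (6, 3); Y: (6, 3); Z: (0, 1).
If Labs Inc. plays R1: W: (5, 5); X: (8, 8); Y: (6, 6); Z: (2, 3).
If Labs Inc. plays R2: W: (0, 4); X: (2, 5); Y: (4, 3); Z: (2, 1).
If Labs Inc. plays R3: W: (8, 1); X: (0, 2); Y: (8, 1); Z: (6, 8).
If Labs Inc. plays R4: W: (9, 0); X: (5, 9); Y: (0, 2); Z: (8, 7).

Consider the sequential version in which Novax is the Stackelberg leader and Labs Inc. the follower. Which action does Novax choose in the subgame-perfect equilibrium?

X

Backward induction with Novax moving first.
- W: Labs Inc. compares 2, 5, 0, 8, 9 and picks R4; Novax would get 0.
- X: Labs Inc. compares 6, 8, 2, 0, 5 and picks R1; Novax would get 8.
- Y: Labs Inc. compares 6, 6, 4, 8, 0 and picks R3; Novax would get 1.
- Z: Labs Inc. compares 0, 2, 2, 6, 8 and picks R4; Novax would get 7.
Novax's induced payoffs are 0, 8, 1, 7, so Novax commits to X. Subgame-perfect outcome: (R1, X) with payoffs (8, 8).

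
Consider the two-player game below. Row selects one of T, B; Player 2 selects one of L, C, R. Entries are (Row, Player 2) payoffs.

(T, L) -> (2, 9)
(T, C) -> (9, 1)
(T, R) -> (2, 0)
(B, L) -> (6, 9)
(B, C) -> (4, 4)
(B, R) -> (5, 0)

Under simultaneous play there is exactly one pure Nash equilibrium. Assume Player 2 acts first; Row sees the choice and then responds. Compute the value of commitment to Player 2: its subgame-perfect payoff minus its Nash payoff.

Backward induction with Player 2 moving first.
- L: BR = B, leader payoff 9.
- C: BR = T, leader payoff 1.
- R: BR = B, leader payoff 0.
Maximizing over 9, 1, 0, Player 2 chooses L. Subgame-perfect outcome: (B, L) with payoffs (6, 9).
For the simultaneous game, intersect best replies.
Row's best replies: L→B; C→T; R→B.
Player 2's best replies: T→L; B→L.
The unique mutual best reply is (B, L), giving (6, 9).
Player 2's commitment gain: 9 − 9 = 0.

0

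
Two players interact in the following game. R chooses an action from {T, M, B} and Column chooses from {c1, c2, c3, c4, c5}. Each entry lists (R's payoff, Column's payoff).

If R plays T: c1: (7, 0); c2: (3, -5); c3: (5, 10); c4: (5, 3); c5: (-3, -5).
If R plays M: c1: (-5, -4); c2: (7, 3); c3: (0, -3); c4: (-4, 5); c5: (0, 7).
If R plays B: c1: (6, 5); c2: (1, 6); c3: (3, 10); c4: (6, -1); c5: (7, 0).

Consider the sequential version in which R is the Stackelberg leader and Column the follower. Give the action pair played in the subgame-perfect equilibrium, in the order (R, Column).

(T, c3)

Column best-responds to each possible R move:
- T: Column compares 0, -5, 10, 3, -5 and picks c3; R would get 5.
- M: Column compares -4, 3, -3, 5, 7 and picks c5; R would get 0.
- B: Column compares 5, 6, 10, -1, 0 and picks c3; R would get 3.
Maximizing over 5, 0, 3, R chooses T. Subgame-perfect outcome: (T, c3) with payoffs (5, 10).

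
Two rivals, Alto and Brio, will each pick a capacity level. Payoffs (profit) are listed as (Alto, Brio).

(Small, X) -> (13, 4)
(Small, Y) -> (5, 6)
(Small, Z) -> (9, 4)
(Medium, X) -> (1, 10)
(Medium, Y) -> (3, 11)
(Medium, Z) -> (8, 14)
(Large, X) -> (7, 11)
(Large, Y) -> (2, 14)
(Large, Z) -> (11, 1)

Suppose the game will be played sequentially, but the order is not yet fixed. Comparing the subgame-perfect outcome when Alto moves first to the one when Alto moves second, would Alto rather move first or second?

If Alto leads: Brio's best replies are Small→Y, Medium→Z, Large→Y; Alto's induced payoffs 5, 8, 2; outcome (Medium, Z), payoffs (8, 14).
If Brio leads: Alto's best replies are X→Small, Y→Small, Z→Large; Brio's induced payoffs 4, 6, 1; outcome (Small, Y), payoffs (5, 6).
Alto gets 8 moving first and 5 moving second, so Alto prefers to move first.

first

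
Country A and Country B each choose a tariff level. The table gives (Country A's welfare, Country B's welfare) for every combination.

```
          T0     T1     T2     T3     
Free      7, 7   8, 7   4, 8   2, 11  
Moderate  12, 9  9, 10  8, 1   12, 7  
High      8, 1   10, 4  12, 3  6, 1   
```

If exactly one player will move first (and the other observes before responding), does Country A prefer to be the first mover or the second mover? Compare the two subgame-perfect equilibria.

If Country A leads: Country B's best replies are Free→T3, Moderate→T1, High→T1; Country A's induced payoffs 2, 9, 10; outcome (High, T1), payoffs (10, 4).
If Country B leads: Country A's best replies are T0→Moderate, T1→High, T2→High, T3→Moderate; Country B's induced payoffs 9, 4, 3, 7; outcome (Moderate, T0), payoffs (12, 9).
Country A gets 10 moving first and 12 moving second, so Country A prefers to move second.

second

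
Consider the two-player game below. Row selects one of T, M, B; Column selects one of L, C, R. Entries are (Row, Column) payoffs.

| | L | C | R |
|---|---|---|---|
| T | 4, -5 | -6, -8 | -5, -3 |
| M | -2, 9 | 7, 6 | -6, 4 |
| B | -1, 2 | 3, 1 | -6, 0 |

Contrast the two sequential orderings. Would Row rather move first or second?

second

If Row leads: Column's best replies are T→R, M→L, B→L; Row's induced payoffs -5, -2, -1; outcome (B, L), payoffs (-1, 2).
If Column leads: Row's best replies are L→T, C→M, R→T; Column's induced payoffs -5, 6, -3; outcome (M, C), payoffs (7, 6).
Row gets -1 moving first and 7 moving second, so Row prefers to move second.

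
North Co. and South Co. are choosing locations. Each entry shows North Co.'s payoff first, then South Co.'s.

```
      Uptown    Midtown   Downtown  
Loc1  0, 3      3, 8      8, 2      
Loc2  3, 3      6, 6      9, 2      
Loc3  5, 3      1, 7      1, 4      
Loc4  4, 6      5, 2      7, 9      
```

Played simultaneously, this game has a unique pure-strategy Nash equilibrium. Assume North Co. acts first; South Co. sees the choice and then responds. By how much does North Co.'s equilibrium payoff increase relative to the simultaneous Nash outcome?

1

Backward induction with North Co. moving first.
- Loc1 → South Co. plays Midtown (best of 3, 8, 2); North Co. gets 3.
- Loc2 → South Co. plays Midtown (best of 3, 6, 2); North Co. gets 6.
- Loc3 → South Co. plays Midtown (best of 3, 7, 4); North Co. gets 1.
- Loc4 → South Co. plays Downtown (best of 6, 2, 9); North Co. gets 7.
Among 3, 6, 1, 7, the best is 7 at Loc4. Subgame-perfect outcome: (Loc4, Downtown) with payoffs (7, 9).
Under simultaneous play:
North Co.'s best replies: Uptown→Loc3; Midtown→Loc2; Downtown→Loc2.
South Co.'s best replies: Loc1→Midtown; Loc2→Midtown; Loc3→Midtown; Loc4→Downtown.
Only (Loc2, Midtown) has each player best-responding; Nash payoffs (6, 6).
North Co.'s commitment gain: 7 − 6 = 1.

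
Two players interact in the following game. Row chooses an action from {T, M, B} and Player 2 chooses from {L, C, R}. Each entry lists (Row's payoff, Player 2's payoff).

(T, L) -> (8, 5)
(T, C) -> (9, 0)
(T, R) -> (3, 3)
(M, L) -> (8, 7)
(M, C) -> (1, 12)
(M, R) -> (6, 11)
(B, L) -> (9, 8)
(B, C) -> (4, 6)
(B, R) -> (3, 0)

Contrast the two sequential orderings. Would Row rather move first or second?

If Row leads: Player 2's best replies are T→L, M→C, B→L; Row's induced payoffs 8, 1, 9; outcome (B, L), payoffs (9, 8).
If Player 2 leads: Row's best replies are L→B, C→T, R→M; Player 2's induced payoffs 8, 0, 11; outcome (M, R), payoffs (6, 11).
Row gets 9 moving first and 6 moving second, so Row prefers to move first.

first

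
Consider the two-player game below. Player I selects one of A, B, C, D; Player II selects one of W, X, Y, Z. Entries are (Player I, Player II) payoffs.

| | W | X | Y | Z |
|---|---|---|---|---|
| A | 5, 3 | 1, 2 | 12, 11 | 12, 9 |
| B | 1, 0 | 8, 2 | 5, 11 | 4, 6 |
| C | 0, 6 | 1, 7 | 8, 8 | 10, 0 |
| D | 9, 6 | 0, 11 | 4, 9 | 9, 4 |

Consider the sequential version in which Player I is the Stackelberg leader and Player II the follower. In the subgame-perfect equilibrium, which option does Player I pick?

A

Player II best-responds to each possible Player I move:
- A: Player II compares 3, 2, 11, 9 and picks Y; Player I would get 12.
- B: Player II compares 0, 2, 11, 6 and picks Y; Player I would get 5.
- C: Player II compares 6, 7, 8, 0 and picks Y; Player I would get 8.
- D: Player II compares 6, 11, 9, 4 and picks X; Player I would get 0.
Player I's induced payoffs are 12, 5, 8, 0, so Player I commits to A. Subgame-perfect outcome: (A, Y) with payoffs (12, 11).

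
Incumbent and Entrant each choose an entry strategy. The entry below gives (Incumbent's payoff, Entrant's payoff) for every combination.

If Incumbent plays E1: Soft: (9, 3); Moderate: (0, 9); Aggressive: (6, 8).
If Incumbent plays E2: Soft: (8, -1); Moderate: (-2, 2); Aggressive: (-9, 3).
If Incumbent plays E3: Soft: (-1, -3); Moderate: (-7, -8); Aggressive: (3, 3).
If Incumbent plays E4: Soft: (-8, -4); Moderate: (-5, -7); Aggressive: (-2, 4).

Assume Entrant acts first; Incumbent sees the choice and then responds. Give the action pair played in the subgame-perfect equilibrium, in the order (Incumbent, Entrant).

Backward induction with Entrant moving first.
- Soft → Incumbent plays E1 (best of 9, 8, -1, -8); Entrant gets 3.
- Moderate → Incumbent plays E1 (best of 0, -2, -7, -5); Entrant gets 9.
- Aggressive → Incumbent plays E1 (best of 6, -9, 3, -2); Entrant gets 8.
Among 3, 9, 8, the best is 9 at Moderate. Subgame-perfect outcome: (E1, Moderate) with payoffs (0, 9).

(E1, Moderate)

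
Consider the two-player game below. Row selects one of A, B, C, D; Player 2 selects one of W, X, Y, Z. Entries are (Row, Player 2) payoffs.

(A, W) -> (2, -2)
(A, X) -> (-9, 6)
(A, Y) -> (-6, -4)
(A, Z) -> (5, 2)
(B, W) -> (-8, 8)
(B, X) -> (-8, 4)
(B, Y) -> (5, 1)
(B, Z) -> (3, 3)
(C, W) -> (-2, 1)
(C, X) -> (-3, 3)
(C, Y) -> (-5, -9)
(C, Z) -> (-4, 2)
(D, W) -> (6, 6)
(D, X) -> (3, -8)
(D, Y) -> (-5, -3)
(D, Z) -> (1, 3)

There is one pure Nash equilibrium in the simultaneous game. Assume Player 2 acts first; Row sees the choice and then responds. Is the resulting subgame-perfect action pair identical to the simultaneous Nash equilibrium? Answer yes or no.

yes

Solve by backward induction (Player 2 leads).
- W: BR = D, leader payoff 6.
- X: BR = D, leader payoff -8.
- Y: BR = B, leader payoff 1.
- Z: BR = A, leader payoff 2.
Among 6, -8, 1, 2, the best is 6 at W. Subgame-perfect outcome: (D, W) with payoffs (6, 6).
Now find the simultaneous Nash equilibrium.
Row's best replies: W→D; X→D; Y→B; Z→A.
Player 2's best replies: A→X; B→W; C→X; D→W.
Only (D, W) has each player best-responding; Nash payoffs (6, 6).
Sequential outcome (D, W) coincides with the Nash profile (D, W).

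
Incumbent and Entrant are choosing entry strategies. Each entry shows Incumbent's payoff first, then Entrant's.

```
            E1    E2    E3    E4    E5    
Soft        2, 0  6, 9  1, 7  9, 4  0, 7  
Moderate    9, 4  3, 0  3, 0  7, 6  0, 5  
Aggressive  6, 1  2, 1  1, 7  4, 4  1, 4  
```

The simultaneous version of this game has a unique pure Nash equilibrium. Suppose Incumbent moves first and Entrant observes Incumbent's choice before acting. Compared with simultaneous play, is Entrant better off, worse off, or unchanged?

worse off

Backward induction with Incumbent moving first.
- Soft: BR = E2, leader payoff 6.
- Moderate: BR = E4, leader payoff 7.
- Aggressive: BR = E3, leader payoff 1.
Among 6, 7, 1, the best is 7 at Moderate. Subgame-perfect outcome: (Moderate, E4) with payoffs (7, 6).
Under simultaneous play:
Incumbent's best replies: E1→Moderate; E2→Soft; E3→Moderate; E4→Soft; E5→Aggressive.
Entrant's best replies: Soft→E2; Moderate→E4; Aggressive→E3.
Only (Soft, E2) has each player best-responding; Nash payoffs (6, 9).
Entrant earns 6 sequentially versus 9 at the Nash outcome: worse off.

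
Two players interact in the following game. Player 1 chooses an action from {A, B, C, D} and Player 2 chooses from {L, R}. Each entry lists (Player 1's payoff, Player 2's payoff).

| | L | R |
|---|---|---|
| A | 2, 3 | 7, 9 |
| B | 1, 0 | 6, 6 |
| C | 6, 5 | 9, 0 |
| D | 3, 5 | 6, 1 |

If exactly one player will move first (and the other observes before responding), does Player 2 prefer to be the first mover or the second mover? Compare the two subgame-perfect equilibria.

second

If Player 1 leads: Player 2's best replies are A→R, B→R, C→L, D→L; Player 1's induced payoffs 7, 6, 6, 3; outcome (A, R), payoffs (7, 9).
If Player 2 leads: Player 1's best replies are L→C, R→C; Player 2's induced payoffs 5, 0; outcome (C, L), payoffs (6, 5).
Player 2 gets 5 moving first and 9 moving second, so Player 2 prefers to move second.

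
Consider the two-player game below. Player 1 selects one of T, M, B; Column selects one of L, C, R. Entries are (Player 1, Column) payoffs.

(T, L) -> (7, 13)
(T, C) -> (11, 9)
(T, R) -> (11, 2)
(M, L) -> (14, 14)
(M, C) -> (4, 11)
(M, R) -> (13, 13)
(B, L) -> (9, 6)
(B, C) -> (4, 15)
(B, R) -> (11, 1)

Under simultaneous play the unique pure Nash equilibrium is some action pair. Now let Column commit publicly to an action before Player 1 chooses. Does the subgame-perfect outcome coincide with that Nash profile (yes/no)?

yes

Solve by backward induction (Column leads).
- L: BR = M, leader payoff 14.
- C: BR = T, leader payoff 9.
- R: BR = M, leader payoff 13.
Among 14, 9, 13, the best is 14 at L. Subgame-perfect outcome: (M, L) with payoffs (14, 14).
For the simultaneous game, intersect best replies.
Player 1's best replies: L→M; C→T; R→M.
Column's best replies: T→L; M→L; B→C.
Only (M, L) has each player best-responding; Nash payoffs (14, 14).
Sequential outcome (M, L) coincides with the Nash profile (M, L).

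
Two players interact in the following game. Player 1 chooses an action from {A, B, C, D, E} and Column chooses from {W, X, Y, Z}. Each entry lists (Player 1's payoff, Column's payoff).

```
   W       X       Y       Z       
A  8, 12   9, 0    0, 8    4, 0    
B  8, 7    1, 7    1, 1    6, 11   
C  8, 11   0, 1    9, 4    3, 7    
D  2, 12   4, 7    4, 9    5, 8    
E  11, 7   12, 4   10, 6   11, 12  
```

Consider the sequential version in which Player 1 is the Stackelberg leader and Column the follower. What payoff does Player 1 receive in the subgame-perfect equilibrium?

11

Column best-responds to each possible Player 1 move:
- A: BR = W, leader payoff 8.
- B: BR = Z, leader payoff 6.
- C: BR = W, leader payoff 8.
- D: BR = W, leader payoff 2.
- E: BR = Z, leader payoff 11.
Among 8, 6, 8, 2, 11, the best is 11 at E. Subgame-perfect outcome: (E, Z) with payoffs (11, 12).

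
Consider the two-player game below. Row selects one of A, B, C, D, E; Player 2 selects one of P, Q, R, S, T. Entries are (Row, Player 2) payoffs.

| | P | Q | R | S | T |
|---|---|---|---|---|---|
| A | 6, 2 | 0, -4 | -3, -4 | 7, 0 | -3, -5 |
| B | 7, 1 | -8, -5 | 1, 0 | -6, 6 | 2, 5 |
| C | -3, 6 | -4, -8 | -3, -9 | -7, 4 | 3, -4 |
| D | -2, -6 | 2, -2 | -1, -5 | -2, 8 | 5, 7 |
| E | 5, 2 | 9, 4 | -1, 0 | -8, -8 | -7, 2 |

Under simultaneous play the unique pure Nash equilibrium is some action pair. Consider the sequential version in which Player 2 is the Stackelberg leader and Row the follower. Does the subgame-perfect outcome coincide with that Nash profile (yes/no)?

Work backward from Row's decision.
- P: BR = B, leader payoff 1.
- Q: BR = E, leader payoff 4.
- R: BR = B, leader payoff 0.
- S: BR = A, leader payoff 0.
- T: BR = D, leader payoff 7.
Player 2's induced payoffs are 1, 4, 0, 0, 7, so Player 2 commits to T. Subgame-perfect outcome: (D, T) with payoffs (5, 7).
For the simultaneous game, intersect best replies.
Row's best replies: P→B; Q→E; R→B; S→A; T→D.
Player 2's best replies: A→P; B→S; C→P; D→S; E→Q.
Only (E, Q) has each player best-responding; Nash payoffs (9, 4).
Sequential outcome (D, T) differs from the Nash profile (E, Q).

no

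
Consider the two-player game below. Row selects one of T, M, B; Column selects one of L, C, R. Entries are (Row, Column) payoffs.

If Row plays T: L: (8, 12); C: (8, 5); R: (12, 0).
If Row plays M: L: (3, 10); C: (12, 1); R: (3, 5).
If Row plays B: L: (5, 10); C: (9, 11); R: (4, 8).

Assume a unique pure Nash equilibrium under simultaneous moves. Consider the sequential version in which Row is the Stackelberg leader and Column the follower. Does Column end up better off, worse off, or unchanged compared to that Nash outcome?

worse off

Work backward from Column's decision.
- T → Column plays L (best of 12, 5, 0); Row gets 8.
- M → Column plays L (best of 10, 1, 5); Row gets 3.
- B → Column plays C (best of 10, 11, 8); Row gets 9.
Maximizing over 8, 3, 9, Row chooses B. Subgame-perfect outcome: (B, C) with payoffs (9, 11).
For the simultaneous game, intersect best replies.
Row's best replies: L→T; C→M; R→T.
Column's best replies: T→L; M→L; B→C.
The unique mutual best reply is (T, L), giving (8, 12).
Column earns 11 sequentially versus 12 at the Nash outcome: worse off.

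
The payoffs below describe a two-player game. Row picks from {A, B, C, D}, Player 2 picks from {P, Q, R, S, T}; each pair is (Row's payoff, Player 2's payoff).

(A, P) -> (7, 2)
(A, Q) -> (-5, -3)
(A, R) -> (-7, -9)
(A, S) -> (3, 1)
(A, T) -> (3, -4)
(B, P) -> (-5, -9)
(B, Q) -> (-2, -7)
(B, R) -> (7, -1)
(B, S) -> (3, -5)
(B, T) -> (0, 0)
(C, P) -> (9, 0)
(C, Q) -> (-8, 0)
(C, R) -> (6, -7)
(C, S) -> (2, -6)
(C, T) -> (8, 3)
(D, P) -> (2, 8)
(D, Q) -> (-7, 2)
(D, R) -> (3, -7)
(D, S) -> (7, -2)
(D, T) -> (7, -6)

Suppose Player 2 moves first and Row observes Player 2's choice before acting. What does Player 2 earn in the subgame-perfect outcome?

3

Backward induction with Player 2 moving first.
- P → Row plays C (best of 7, -5, 9, 2); Player 2 gets 0.
- Q → Row plays B (best of -5, -2, -8, -7); Player 2 gets -7.
- R → Row plays B (best of -7, 7, 6, 3); Player 2 gets -1.
- S → Row plays D (best of 3, 3, 2, 7); Player 2 gets -2.
- T → Row plays C (best of 3, 0, 8, 7); Player 2 gets 3.
Player 2's induced payoffs are 0, -7, -1, -2, 3, so Player 2 commits to T. Subgame-perfect outcome: (C, T) with payoffs (8, 3).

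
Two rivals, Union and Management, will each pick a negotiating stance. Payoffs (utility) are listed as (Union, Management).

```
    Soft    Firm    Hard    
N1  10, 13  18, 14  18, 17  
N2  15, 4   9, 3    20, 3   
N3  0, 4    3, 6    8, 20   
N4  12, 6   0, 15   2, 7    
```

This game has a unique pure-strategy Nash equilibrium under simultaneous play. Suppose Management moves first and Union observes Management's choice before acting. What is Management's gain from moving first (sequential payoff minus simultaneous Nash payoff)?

10

Solve by backward induction (Management leads).
- Soft: BR = N2, leader payoff 4.
- Firm: BR = N1, leader payoff 14.
- Hard: BR = N2, leader payoff 3.
Management's induced payoffs are 4, 14, 3, so Management commits to Firm. Subgame-perfect outcome: (N1, Firm) with payoffs (18, 14).
Now find the simultaneous Nash equilibrium.
Union's best replies: Soft→N2; Firm→N1; Hard→N2.
Management's best replies: N1→Hard; N2→Soft; N3→Hard; N4→Firm.
The unique mutual best reply is (N2, Soft), giving (15, 4).
Management's commitment gain: 14 − 4 = 10.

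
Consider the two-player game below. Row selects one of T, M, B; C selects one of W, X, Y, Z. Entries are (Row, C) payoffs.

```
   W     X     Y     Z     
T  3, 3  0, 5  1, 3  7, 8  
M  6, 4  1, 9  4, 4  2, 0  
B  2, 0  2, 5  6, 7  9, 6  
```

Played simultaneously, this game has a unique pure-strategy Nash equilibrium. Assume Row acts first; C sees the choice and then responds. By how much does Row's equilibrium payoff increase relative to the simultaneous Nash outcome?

1

Work backward from C's decision.
- T: C compares 3, 5, 3, 8 and picks Z; Row would get 7.
- M: C compares 4, 9, 4, 0 and picks X; Row would get 1.
- B: C compares 0, 5, 7, 6 and picks Y; Row would get 6.
Among 7, 1, 6, the best is 7 at T. Subgame-perfect outcome: (T, Z) with payoffs (7, 8).
For the simultaneous game, intersect best replies.
Row's best replies: W→M; X→B; Y→B; Z→B.
C's best replies: T→Z; M→X; B→Y.
The unique mutual best reply is (B, Y), giving (6, 7).
Row's commitment gain: 7 − 6 = 1.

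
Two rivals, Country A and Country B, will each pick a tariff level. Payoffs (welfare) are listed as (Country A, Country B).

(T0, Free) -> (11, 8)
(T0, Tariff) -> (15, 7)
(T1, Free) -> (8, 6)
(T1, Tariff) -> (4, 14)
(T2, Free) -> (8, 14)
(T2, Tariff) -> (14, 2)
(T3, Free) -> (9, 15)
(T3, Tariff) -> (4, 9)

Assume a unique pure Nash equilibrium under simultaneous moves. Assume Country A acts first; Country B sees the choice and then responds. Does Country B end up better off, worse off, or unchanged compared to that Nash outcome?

unchanged

Solve by backward induction (Country A leads).
- T0: BR = Free, leader payoff 11.
- T1: BR = Tariff, leader payoff 4.
- T2: BR = Free, leader payoff 8.
- T3: BR = Free, leader payoff 9.
Country A's induced payoffs are 11, 4, 8, 9, so Country A commits to T0. Subgame-perfect outcome: (T0, Free) with payoffs (11, 8).
Now find the simultaneous Nash equilibrium.
Country A's best replies: Free→T0; Tariff→T0.
Country B's best replies: T0→Free; T1→Tariff; T2→Free; T3→Free.
The unique mutual best reply is (T0, Free), giving (11, 8).
Country B earns 8 sequentially versus 8 at the Nash outcome: unchanged.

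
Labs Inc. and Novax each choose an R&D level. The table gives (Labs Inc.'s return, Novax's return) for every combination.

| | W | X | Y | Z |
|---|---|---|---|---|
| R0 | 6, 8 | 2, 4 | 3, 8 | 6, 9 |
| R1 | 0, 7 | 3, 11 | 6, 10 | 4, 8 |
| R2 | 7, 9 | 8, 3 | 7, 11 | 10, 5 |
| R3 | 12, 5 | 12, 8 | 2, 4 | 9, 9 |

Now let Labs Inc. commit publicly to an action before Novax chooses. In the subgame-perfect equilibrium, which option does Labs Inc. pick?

R3

Novax best-responds to each possible Labs Inc. move:
- R0 → Novax plays Z (best of 8, 4, 8, 9); Labs Inc. gets 6.
- R1 → Novax plays X (best of 7, 11, 10, 8); Labs Inc. gets 3.
- R2 → Novax plays Y (best of 9, 3, 11, 5); Labs Inc. gets 7.
- R3 → Novax plays Z (best of 5, 8, 4, 9); Labs Inc. gets 9.
Among 6, 3, 7, 9, the best is 9 at R3. Subgame-perfect outcome: (R3, Z) with payoffs (9, 9).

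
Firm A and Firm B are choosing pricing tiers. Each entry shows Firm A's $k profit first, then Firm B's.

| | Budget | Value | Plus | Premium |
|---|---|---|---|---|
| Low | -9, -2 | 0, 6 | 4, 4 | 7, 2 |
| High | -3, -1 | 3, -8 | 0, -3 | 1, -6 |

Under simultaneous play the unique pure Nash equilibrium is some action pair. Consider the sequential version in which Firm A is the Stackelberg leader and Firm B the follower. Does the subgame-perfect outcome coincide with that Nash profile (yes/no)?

no

Solve by backward induction (Firm A leads).
- Low: BR = Value, leader payoff 0.
- High: BR = Budget, leader payoff -3.
Among 0, -3, the best is 0 at Low. Subgame-perfect outcome: (Low, Value) with payoffs (0, 6).
Under simultaneous play:
Firm A's best replies: Budget→High; Value→High; Plus→Low; Premium→Low.
Firm B's best replies: Low→Value; High→Budget.
Only (High, Budget) has each player best-responding; Nash payoffs (-3, -1).
Sequential outcome (Low, Value) differs from the Nash profile (High, Budget).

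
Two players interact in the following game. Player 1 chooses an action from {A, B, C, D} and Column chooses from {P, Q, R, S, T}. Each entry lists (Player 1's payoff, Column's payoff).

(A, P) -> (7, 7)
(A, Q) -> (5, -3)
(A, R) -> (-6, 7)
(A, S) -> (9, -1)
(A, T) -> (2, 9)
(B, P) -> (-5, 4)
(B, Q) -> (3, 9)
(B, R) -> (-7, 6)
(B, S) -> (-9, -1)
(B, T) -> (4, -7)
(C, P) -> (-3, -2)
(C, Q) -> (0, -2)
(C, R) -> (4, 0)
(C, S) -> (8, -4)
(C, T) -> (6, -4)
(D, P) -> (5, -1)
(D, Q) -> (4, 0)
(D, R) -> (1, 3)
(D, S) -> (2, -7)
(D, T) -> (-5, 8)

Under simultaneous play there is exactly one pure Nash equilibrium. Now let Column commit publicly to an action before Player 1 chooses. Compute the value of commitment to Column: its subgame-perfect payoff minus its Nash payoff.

Player 1 best-responds to each possible Column move:
- P → Player 1 plays A (best of 7, -5, -3, 5); Column gets 7.
- Q → Player 1 plays A (best of 5, 3, 0, 4); Column gets -3.
- R → Player 1 plays C (best of -6, -7, 4, 1); Column gets 0.
- S → Player 1 plays A (best of 9, -9, 8, 2); Column gets -1.
- T → Player 1 plays C (best of 2, 4, 6, -5); Column gets -4.
Among 7, -3, 0, -1, -4, the best is 7 at P. Subgame-perfect outcome: (A, P) with payoffs (7, 7).
Now find the simultaneous Nash equilibrium.
Player 1's best replies: P→A; Q→A; R→C; S→A; T→C.
Column's best replies: A→T; B→Q; C→R; D→T.
The unique mutual best reply is (C, R), giving (4, 0).
Column's commitment gain: 7 − 0 = 7.

7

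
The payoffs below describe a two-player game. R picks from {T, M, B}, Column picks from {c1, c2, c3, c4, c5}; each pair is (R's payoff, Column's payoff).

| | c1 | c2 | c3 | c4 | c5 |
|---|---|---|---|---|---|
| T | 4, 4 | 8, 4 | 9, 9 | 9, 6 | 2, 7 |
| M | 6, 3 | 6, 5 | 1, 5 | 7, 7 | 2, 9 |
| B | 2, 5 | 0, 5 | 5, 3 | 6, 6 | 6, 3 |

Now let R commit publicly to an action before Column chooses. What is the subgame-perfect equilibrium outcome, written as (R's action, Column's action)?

Work backward from Column's decision.
- T → Column plays c3 (best of 4, 4, 9, 6, 7); R gets 9.
- M → Column plays c5 (best of 3, 5, 5, 7, 9); R gets 2.
- B → Column plays c4 (best of 5, 5, 3, 6, 3); R gets 6.
Maximizing over 9, 2, 6, R chooses T. Subgame-perfect outcome: (T, c3) with payoffs (9, 9).

(T, c3)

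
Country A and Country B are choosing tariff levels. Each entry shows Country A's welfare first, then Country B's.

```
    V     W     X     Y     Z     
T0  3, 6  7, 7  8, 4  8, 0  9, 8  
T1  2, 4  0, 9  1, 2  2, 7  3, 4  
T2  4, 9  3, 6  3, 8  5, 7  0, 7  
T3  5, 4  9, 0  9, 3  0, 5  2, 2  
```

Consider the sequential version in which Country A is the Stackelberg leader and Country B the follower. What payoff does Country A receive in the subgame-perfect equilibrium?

Solve by backward induction (Country A leads).
- T0 → Country B plays Z (best of 6, 7, 4, 0, 8); Country A gets 9.
- T1 → Country B plays W (best of 4, 9, 2, 7, 4); Country A gets 0.
- T2 → Country B plays V (best of 9, 6, 8, 7, 7); Country A gets 4.
- T3 → Country B plays Y (best of 4, 0, 3, 5, 2); Country A gets 0.
Maximizing over 9, 0, 4, 0, Country A chooses T0. Subgame-perfect outcome: (T0, Z) with payoffs (9, 8).

9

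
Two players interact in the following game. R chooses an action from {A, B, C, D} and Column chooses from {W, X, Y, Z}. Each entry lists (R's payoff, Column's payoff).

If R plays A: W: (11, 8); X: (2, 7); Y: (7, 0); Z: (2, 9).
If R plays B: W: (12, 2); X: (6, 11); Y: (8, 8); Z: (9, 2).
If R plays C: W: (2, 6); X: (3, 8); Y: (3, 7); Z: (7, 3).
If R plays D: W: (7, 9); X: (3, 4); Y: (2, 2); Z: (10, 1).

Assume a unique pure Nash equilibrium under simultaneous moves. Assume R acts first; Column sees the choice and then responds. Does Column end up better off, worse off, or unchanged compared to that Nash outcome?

Backward induction with R moving first.
- A: BR = Z, leader payoff 2.
- B: BR = X, leader payoff 6.
- C: BR = X, leader payoff 3.
- D: BR = W, leader payoff 7.
Maximizing over 2, 6, 3, 7, R chooses D. Subgame-perfect outcome: (D, W) with payoffs (7, 9).
For the simultaneous game, intersect best replies.
R's best replies: W→B; X→B; Y→B; Z→D.
Column's best replies: A→Z; B→X; C→X; D→W.
Only (B, X) has each player best-responding; Nash payoffs (6, 11).
Column earns 9 sequentially versus 11 at the Nash outcome: worse off.

worse off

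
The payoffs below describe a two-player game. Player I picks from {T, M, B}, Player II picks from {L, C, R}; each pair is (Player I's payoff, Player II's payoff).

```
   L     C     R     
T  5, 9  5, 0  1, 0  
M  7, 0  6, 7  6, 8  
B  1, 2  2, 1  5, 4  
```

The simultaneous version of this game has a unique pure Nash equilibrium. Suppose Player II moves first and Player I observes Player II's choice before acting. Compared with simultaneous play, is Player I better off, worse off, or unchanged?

Backward induction with Player II moving first.
- L → Player I plays M (best of 5, 7, 1); Player II gets 0.
- C → Player I plays M (best of 5, 6, 2); Player II gets 7.
- R → Player I plays M (best of 1, 6, 5); Player II gets 8.
Maximizing over 0, 7, 8, Player II chooses R. Subgame-perfect outcome: (M, R) with payoffs (6, 8).
For the simultaneous game, intersect best replies.
Player I's best replies: L→M; C→M; R→M.
Player II's best replies: T→L; M→R; B→R.
Only (M, R) has each player best-responding; Nash payoffs (6, 8).
Player I earns 6 sequentially versus 6 at the Nash outcome: unchanged.

unchanged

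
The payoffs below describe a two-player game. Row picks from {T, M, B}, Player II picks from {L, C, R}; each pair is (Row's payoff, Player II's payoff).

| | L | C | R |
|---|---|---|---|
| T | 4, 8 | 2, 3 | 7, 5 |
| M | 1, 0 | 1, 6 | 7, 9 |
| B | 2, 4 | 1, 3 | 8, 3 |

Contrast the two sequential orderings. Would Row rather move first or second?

first

If Row leads: Player II's best replies are T→L, M→R, B→L; Row's induced payoffs 4, 7, 2; outcome (M, R), payoffs (7, 9).
If Player II leads: Row's best replies are L→T, C→T, R→B; Player II's induced payoffs 8, 3, 3; outcome (T, L), payoffs (4, 8).
Row gets 7 moving first and 4 moving second, so Row prefers to move first.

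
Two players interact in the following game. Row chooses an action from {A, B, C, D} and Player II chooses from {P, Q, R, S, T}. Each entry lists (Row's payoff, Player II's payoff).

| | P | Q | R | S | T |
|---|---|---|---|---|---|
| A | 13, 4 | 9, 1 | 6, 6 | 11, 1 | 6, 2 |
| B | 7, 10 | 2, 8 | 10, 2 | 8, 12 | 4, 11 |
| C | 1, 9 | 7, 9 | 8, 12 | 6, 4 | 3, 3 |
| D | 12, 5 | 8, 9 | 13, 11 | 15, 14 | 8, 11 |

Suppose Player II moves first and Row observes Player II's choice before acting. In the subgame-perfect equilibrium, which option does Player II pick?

S

Backward induction with Player II moving first.
- P: Row compares 13, 7, 1, 12 and picks A; Player II would get 4.
- Q: Row compares 9, 2, 7, 8 and picks A; Player II would get 1.
- R: Row compares 6, 10, 8, 13 and picks D; Player II would get 11.
- S: Row compares 11, 8, 6, 15 and picks D; Player II would get 14.
- T: Row compares 6, 4, 3, 8 and picks D; Player II would get 11.
Among 4, 1, 11, 14, 11, the best is 14 at S. Subgame-perfect outcome: (D, S) with payoffs (15, 14).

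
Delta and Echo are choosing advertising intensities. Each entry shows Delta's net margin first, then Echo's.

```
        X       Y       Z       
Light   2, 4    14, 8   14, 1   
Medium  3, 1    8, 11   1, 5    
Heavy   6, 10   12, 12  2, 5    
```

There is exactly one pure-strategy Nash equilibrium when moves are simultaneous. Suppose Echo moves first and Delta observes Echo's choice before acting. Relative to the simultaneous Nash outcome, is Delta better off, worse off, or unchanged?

worse off

Work backward from Delta's decision.
- X: BR = Heavy, leader payoff 10.
- Y: BR = Light, leader payoff 8.
- Z: BR = Light, leader payoff 1.
Maximizing over 10, 8, 1, Echo chooses X. Subgame-perfect outcome: (Heavy, X) with payoffs (6, 10).
Now find the simultaneous Nash equilibrium.
Delta's best replies: X→Heavy; Y→Light; Z→Light.
Echo's best replies: Light→Y; Medium→Y; Heavy→Y.
The unique mutual best reply is (Light, Y), giving (14, 8).
Delta earns 6 sequentially versus 14 at the Nash outcome: worse off.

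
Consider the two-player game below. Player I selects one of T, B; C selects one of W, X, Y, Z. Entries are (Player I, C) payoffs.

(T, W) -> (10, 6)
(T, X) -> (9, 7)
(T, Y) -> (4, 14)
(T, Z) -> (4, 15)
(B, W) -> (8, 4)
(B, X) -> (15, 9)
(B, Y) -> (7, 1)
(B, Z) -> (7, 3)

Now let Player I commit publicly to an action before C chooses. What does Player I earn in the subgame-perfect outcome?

Backward induction with Player I moving first.
- T: C compares 6, 7, 14, 15 and picks Z; Player I would get 4.
- B: C compares 4, 9, 1, 3 and picks X; Player I would get 15.
Among 4, 15, the best is 15 at B. Subgame-perfect outcome: (B, X) with payoffs (15, 9).

15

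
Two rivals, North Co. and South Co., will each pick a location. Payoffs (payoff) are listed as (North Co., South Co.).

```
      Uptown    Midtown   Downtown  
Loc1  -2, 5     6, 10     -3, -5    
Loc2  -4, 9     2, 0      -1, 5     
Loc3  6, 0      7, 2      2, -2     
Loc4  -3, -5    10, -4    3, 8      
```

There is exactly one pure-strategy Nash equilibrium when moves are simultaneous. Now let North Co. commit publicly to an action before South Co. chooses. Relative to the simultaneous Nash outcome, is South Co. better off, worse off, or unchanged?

South Co. best-responds to each possible North Co. move:
- Loc1: South Co. compares 5, 10, -5 and picks Midtown; North Co. would get 6.
- Loc2: South Co. compares 9, 0, 5 and picks Uptown; North Co. would get -4.
- Loc3: South Co. compares 0, 2, -2 and picks Midtown; North Co. would get 7.
- Loc4: South Co. compares -5, -4, 8 and picks Downtown; North Co. would get 3.
North Co.'s induced payoffs are 6, -4, 7, 3, so North Co. commits to Loc3. Subgame-perfect outcome: (Loc3, Midtown) with payoffs (7, 2).
Now find the simultaneous Nash equilibrium.
North Co.'s best replies: Uptown→Loc3; Midtown→Loc4; Downtown→Loc4.
South Co.'s best replies: Loc1→Midtown; Loc2→Uptown; Loc3→Midtown; Loc4→Downtown.
Only (Loc4, Downtown) has each player best-responding; Nash payoffs (3, 8).
South Co. earns 2 sequentially versus 8 at the Nash outcome: worse off.

worse off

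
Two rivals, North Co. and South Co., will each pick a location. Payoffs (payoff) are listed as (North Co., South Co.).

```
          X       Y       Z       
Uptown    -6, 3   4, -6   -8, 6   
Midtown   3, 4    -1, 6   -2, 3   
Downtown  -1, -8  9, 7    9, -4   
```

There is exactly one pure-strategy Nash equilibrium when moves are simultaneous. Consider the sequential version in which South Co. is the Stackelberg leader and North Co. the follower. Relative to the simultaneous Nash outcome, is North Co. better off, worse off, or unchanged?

unchanged

Work backward from North Co.'s decision.
- X → North Co. plays Midtown (best of -6, 3, -1); South Co. gets 4.
- Y → North Co. plays Downtown (best of 4, -1, 9); South Co. gets 7.
- Z → North Co. plays Downtown (best of -8, -2, 9); South Co. gets -4.
South Co.'s induced payoffs are 4, 7, -4, so South Co. commits to Y. Subgame-perfect outcome: (Downtown, Y) with payoffs (9, 7).
Under simultaneous play:
North Co.'s best replies: X→Midtown; Y→Downtown; Z→Downtown.
South Co.'s best replies: Uptown→Z; Midtown→Y; Downtown→Y.
The unique mutual best reply is (Downtown, Y), giving (9, 7).
North Co. earns 9 sequentially versus 9 at the Nash outcome: unchanged.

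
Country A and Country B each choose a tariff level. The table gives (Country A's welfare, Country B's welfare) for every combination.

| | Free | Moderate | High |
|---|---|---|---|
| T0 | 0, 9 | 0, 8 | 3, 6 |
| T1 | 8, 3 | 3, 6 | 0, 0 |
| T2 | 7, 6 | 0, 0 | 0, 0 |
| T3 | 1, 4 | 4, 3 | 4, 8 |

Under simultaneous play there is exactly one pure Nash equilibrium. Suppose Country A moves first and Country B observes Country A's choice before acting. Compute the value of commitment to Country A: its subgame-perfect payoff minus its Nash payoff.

Work backward from Country B's decision.
- T0 → Country B plays Free (best of 9, 8, 6); Country A gets 0.
- T1 → Country B plays Moderate (best of 3, 6, 0); Country A gets 3.
- T2 → Country B plays Free (best of 6, 0, 0); Country A gets 7.
- T3 → Country B plays High (best of 4, 3, 8); Country A gets 4.
Country A's induced payoffs are 0, 3, 7, 4, so Country A commits to T2. Subgame-perfect outcome: (T2, Free) with payoffs (7, 6).
For the simultaneous game, intersect best replies.
Country A's best replies: Free→T1; Moderate→T3; High→T3.
Country B's best replies: T0→Free; T1→Moderate; T2→Free; T3→High.
Only (T3, High) has each player best-responding; Nash payoffs (4, 8).
Country A's commitment gain: 7 − 4 = 3.

3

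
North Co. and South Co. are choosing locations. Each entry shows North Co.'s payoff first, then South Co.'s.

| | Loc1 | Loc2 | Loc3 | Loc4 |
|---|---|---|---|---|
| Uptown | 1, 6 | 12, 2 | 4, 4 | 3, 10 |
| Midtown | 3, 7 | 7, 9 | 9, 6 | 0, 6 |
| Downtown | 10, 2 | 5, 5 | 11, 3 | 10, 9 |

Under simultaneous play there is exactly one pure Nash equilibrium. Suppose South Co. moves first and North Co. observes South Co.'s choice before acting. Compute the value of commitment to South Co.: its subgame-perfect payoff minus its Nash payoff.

North Co. best-responds to each possible South Co. move:
- Loc1: North Co. compares 1, 3, 10 and picks Downtown; South Co. would get 2.
- Loc2: North Co. compares 12, 7, 5 and picks Uptown; South Co. would get 2.
- Loc3: North Co. compares 4, 9, 11 and picks Downtown; South Co. would get 3.
- Loc4: North Co. compares 3, 0, 10 and picks Downtown; South Co. would get 9.
Among 2, 2, 3, 9, the best is 9 at Loc4. Subgame-perfect outcome: (Downtown, Loc4) with payoffs (10, 9).
Now find the simultaneous Nash equilibrium.
North Co.'s best replies: Loc1→Downtown; Loc2→Uptown; Loc3→Downtown; Loc4→Downtown.
South Co.'s best replies: Uptown→Loc4; Midtown→Loc2; Downtown→Loc4.
Only (Downtown, Loc4) has each player best-responding; Nash payoffs (10, 9).
South Co.'s commitment gain: 9 − 9 = 0.

0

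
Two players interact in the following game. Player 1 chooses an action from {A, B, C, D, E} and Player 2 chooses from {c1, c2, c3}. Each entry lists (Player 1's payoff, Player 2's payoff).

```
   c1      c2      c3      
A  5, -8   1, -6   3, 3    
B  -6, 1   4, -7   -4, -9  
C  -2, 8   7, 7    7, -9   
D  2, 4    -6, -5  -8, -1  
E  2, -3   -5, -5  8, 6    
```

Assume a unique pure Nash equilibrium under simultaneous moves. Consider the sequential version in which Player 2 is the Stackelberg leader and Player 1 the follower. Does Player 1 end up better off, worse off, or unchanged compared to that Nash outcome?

worse off

Solve by backward induction (Player 2 leads).
- c1: BR = A, leader payoff -8.
- c2: BR = C, leader payoff 7.
- c3: BR = E, leader payoff 6.
Maximizing over -8, 7, 6, Player 2 chooses c2. Subgame-perfect outcome: (C, c2) with payoffs (7, 7).
For the simultaneous game, intersect best replies.
Player 1's best replies: c1→A; c2→C; c3→E.
Player 2's best replies: A→c3; B→c1; C→c1; D→c1; E→c3.
The unique mutual best reply is (E, c3), giving (8, 6).
Player 1 earns 7 sequentially versus 8 at the Nash outcome: worse off.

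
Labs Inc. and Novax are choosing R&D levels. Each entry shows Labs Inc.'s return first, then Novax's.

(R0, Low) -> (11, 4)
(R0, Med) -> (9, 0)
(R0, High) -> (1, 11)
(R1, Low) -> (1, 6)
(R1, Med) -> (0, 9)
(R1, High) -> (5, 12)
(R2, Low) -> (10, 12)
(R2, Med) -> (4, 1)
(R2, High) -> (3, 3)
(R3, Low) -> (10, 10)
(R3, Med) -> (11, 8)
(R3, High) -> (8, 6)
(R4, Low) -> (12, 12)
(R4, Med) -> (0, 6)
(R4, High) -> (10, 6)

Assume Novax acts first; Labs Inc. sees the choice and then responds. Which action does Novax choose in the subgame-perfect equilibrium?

Low

Solve by backward induction (Novax leads).
- Low: BR = R4, leader payoff 12.
- Med: BR = R3, leader payoff 8.
- High: BR = R4, leader payoff 6.
Maximizing over 12, 8, 6, Novax chooses Low. Subgame-perfect outcome: (R4, Low) with payoffs (12, 12).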